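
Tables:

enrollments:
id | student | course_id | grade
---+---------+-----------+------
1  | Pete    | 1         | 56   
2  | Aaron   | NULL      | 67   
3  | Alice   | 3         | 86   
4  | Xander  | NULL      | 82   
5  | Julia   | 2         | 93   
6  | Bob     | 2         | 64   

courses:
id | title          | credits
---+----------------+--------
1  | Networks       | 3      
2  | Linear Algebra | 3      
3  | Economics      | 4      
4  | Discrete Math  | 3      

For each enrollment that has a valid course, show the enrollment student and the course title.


INNER JOIN keeps only enrollments rows whose course_id matches an id in courses. Walk through each enrollment:
  - enrollment 1 (Pete): course_id=1 -> matches Networks
  - enrollment 2 (Aaron): course_id=NULL, no match -> dropped
  - enrollment 3 (Alice): course_id=3 -> matches Economics
  - enrollment 4 (Xander): course_id=NULL, no match -> dropped
  - enrollment 5 (Julia): course_id=2 -> matches Linear Algebra
  - enrollment 6 (Bob): course_id=2 -> matches Linear Algebra
So 2 of 6 rows are dropped.

SQL:
SELECT a.student, b.title AS course
FROM enrollments a
INNER JOIN courses b ON a.course_id = b.id

Result:
student | course        
--------+---------------
Pete    | Networks      
Alice   | Economics     
Julia   | Linear Algebra
Bob     | Linear Algebra


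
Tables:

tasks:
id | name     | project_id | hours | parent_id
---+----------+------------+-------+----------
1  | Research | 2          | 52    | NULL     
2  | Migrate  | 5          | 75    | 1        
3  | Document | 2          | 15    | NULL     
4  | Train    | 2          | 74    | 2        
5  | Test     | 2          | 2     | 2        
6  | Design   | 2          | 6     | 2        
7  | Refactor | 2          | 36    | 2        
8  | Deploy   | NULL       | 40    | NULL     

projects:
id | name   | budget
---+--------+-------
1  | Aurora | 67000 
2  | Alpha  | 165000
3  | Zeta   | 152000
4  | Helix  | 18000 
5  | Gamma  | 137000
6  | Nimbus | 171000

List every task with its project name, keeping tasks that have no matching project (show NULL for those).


LEFT JOIN keeps every row from tasks (the left table); where project_id has no match in projects, the project columns become NULL. Walk through each task:
  - task 1 (Research): project_id=2 -> matches Alpha
  - task 2 (Migrate): project_id=5 -> matches Gamma
  - task 3 (Document): project_id=2 -> matches Alpha
  - task 4 (Train): project_id=2 -> matches Alpha
  - task 5 (Test): project_id=2 -> matches Alpha
  - task 6 (Design): project_id=2 -> matches Alpha
  - task 7 (Refactor): project_id=2 -> matches Alpha
  - task 8 (Deploy): project_id=NULL, no match -> kept with NULL
All 8 rows appear; 1 has NULL project.

SQL:
SELECT a.name, b.name AS project
FROM tasks a
LEFT JOIN projects b ON a.project_id = b.id

Result:
name     | project
---------+--------
Research | Alpha  
Migrate  | Gamma  
Document | Alpha  
Train    | Alpha  
Test     | Alpha  
Design   | Alpha  
Refactor | Alpha  
Deploy   | NULL   


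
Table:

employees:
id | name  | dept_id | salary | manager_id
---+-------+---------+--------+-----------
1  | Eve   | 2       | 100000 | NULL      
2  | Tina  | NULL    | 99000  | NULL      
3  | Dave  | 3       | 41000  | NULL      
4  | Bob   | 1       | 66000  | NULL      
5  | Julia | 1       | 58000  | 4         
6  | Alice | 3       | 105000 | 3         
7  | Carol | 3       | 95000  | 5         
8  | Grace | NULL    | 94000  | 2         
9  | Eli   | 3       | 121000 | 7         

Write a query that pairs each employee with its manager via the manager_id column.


This is a self-join: employees is joined to a second copy of itself, matching each row's manager_id to another row's id. Use LEFT JOIN so rows with manager_id=NULL are kept.
  - employee 1 (Eve): manager_id=NULL -> NULL
  - employee 2 (Tina): manager_id=NULL -> NULL
  - employee 3 (Dave): manager_id=NULL -> NULL
  - employee 4 (Bob): manager_id=NULL -> NULL
  - employee 5 (Julia): manager_id=4 -> Bob
  - employee 6 (Alice): manager_id=3 -> Dave
  - employee 7 (Carol): manager_id=5 -> Julia
  - employee 8 (Grace): manager_id=2 -> Tina
  - employee 9 (Eli): manager_id=7 -> Carol

SQL:
SELECT a.name AS item, b.name AS manager
FROM employees a
LEFT JOIN employees b ON a.manager_id = b.id

Result:
item  | manager
------+--------
Eve   | NULL   
Tina  | NULL   
Dave  | NULL   
Bob   | NULL   
Julia | Bob    
Alice | Dave   
Carol | Julia  
Grace | Tina   
Eli   | Carol  


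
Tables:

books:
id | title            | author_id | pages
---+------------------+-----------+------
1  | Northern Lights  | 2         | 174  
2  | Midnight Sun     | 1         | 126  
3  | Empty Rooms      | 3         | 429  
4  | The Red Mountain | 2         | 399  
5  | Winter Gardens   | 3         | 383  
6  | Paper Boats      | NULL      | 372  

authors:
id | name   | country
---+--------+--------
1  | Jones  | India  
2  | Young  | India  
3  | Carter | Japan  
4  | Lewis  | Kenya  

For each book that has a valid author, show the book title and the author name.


INNER JOIN keeps only books rows whose author_id matches an id in authors. Walk through each book:
  - book 1 (Northern Lights): author_id=2 -> matches Young
  - book 2 (Midnight Sun): author_id=1 -> matches Jones
  - book 3 (Empty Rooms): author_id=3 -> matches Carter
  - book 4 (The Red Mountain): author_id=2 -> matches Young
  - book 5 (Winter Gardens): author_id=3 -> matches Carter
  - book 6 (Paper Boats): author_id=NULL, no match -> dropped
So 1 of 6 rows is dropped.

SQL:
SELECT a.title, b.name AS author
FROM books a
INNER JOIN authors b ON a.author_id = b.id

Result:
title            | author
-----------------+-------
Northern Lights  | Young 
Midnight Sun     | Jones 
Empty Rooms      | Carter
The Red Mountain | Young 
Winter Gardens   | Carter


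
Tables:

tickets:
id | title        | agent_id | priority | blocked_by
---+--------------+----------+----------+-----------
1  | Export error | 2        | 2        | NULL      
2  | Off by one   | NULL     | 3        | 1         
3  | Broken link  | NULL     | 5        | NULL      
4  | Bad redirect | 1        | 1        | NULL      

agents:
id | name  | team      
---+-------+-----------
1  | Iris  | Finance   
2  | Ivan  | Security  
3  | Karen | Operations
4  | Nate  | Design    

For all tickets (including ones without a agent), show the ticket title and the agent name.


LEFT JOIN keeps every row from tickets (the left table); where agent_id has no match in agents, the agent columns become NULL. Walk through each ticket:
  - ticket 1 (Export error): agent_id=2 -> matches Ivan
  - ticket 2 (Off by one): agent_id=NULL, no match -> kept with NULL
  - ticket 3 (Broken link): agent_id=NULL, no match -> kept with NULL
  - ticket 4 (Bad redirect): agent_id=1 -> matches Iris
All 4 rows appear; 2 have NULL agent.

SQL:
SELECT a.title, b.name AS agent
FROM tickets a
LEFT JOIN agents b ON a.agent_id = b.id

Result:
title        | agent
-------------+------
Export error | Ivan 
Off by one   | NULL 
Broken link  | NULL 
Bad redirect | Iris 


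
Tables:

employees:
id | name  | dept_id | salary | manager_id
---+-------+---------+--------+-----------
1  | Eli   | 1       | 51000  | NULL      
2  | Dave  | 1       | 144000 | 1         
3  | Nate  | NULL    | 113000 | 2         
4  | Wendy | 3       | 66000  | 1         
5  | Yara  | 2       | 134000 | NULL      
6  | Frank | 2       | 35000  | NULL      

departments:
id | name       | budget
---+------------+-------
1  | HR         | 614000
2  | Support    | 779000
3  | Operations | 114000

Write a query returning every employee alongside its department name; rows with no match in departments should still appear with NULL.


LEFT JOIN keeps every row from employees (the left table); where dept_id has no match in departments, the department columns become NULL. Walk through each employee:
  - employee 1 (Eli): dept_id=1 -> matches HR
  - employee 2 (Dave): dept_id=1 -> matches HR
  - employee 3 (Nate): dept_id=NULL, no match -> kept with NULL
  - employee 4 (Wendy): dept_id=3 -> matches Operations
  - employee 5 (Yara): dept_id=2 -> matches Support
  - employee 6 (Frank): dept_id=2 -> matches Support
All 6 rows appear; 1 has NULL department.

SQL:
SELECT a.name, b.name AS department
FROM employees a
LEFT JOIN departments b ON a.dept_id = b.id

Result:
name  | department
------+-----------
Eli   | HR        
Dave  | HR        
Nate  | NULL      
Wendy | Operations
Yara  | Support   
Frank | Support   


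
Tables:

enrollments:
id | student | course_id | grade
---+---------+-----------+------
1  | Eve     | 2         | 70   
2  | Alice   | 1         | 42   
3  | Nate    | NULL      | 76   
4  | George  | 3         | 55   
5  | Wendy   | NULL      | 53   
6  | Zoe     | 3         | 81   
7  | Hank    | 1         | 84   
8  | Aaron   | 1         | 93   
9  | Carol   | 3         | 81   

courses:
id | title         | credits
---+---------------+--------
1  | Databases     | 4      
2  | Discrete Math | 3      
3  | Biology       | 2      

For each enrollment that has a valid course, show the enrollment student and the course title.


INNER JOIN keeps only enrollments rows whose course_id matches an id in courses. Walk through each enrollment:
  - enrollment 1 (Eve): course_id=2 -> matches Discrete Math
  - enrollment 2 (Alice): course_id=1 -> matches Databases
  - enrollment 3 (Nate): course_id=NULL, no match -> dropped
  - enrollment 4 (George): course_id=3 -> matches Biology
  - enrollment 5 (Wendy): course_id=NULL, no match -> dropped
  - enrollment 6 (Zoe): course_id=3 -> matches Biology
  - enrollment 7 (Hank): course_id=1 -> matches Databases
  - enrollment 8 (Aaron): course_id=1 -> matches Databases
  - enrollment 9 (Carol): course_id=3 -> matches Biology
So 2 of 9 rows are dropped.

SQL:
SELECT a.student, b.title AS course
FROM enrollments a
INNER JOIN courses b ON a.course_id = b.id

Result:
student | course       
--------+--------------
Eve     | Discrete Math
Alice   | Databases    
George  | Biology      
Zoe     | Biology      
Hank    | Databases    
Aaron   | Databases    
Carol   | Biology      


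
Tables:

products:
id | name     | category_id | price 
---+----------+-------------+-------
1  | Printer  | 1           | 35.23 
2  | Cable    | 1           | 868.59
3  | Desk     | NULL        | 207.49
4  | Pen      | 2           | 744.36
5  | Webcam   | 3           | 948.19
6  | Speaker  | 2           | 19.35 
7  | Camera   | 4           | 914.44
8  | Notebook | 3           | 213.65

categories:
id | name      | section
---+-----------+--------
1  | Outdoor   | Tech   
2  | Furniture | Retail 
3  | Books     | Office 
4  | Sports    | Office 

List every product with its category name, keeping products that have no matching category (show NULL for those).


LEFT JOIN keeps every row from products (the left table); where category_id has no match in categories, the category columns become NULL. Walk through each product:
  - product 1 (Printer): category_id=1 -> matches Outdoor
  - product 2 (Cable): category_id=1 -> matches Outdoor
  - product 3 (Desk): category_id=NULL, no match -> kept with NULL
  - product 4 (Pen): category_id=2 -> matches Furniture
  - product 5 (Webcam): category_id=3 -> matches Books
  - product 6 (Speaker): category_id=2 -> matches Furniture
  - product 7 (Camera): category_id=4 -> matches Sports
  - product 8 (Notebook): category_id=3 -> matches Books
All 8 rows appear; 1 has NULL category.

SQL:
SELECT a.name, b.name AS category
FROM products a
LEFT JOIN categories b ON a.category_id = b.id

Result:
name     | category 
---------+----------
Printer  | Outdoor  
Cable    | Outdoor  
Desk     | NULL     
Pen      | Furniture
Webcam   | Books    
Speaker  | Furniture
Camera   | Sports   
Notebook | Books    


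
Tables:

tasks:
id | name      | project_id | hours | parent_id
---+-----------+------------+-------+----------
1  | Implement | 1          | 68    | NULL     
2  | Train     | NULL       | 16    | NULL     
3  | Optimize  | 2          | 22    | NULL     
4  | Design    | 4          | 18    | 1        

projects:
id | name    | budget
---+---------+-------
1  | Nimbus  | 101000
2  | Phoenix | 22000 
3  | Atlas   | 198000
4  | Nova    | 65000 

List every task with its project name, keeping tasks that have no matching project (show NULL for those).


LEFT JOIN keeps every row from tasks (the left table); where project_id has no match in projects, the project columns become NULL. Walk through each task:
  - task 1 (Implement): project_id=1 -> matches Nimbus
  - task 2 (Train): project_id=NULL, no match -> kept with NULL
  - task 3 (Optimize): project_id=2 -> matches Phoenix
  - task 4 (Design): project_id=4 -> matches Nova
All 4 rows appear; 1 has NULL project.

SQL:
SELECT a.name, b.name AS project
FROM tasks a
LEFT JOIN projects b ON a.project_id = b.id

Result:
name      | project
----------+--------
Implement | Nimbus 
Train     | NULL   
Optimize  | Phoenix
Design    | Nova   


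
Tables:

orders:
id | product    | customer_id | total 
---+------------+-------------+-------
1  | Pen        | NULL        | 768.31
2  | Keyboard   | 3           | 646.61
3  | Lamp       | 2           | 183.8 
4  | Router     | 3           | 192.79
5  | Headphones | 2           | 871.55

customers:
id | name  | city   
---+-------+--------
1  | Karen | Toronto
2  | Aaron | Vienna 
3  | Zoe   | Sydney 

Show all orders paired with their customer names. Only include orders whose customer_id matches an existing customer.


INNER JOIN keeps only orders rows whose customer_id matches an id in customers. Walk through each order:
  - order 1 (Pen): customer_id=NULL, no match -> dropped
  - order 2 (Keyboard): customer_id=3 -> matches Zoe
  - order 3 (Lamp): customer_id=2 -> matches Aaron
  - order 4 (Router): customer_id=3 -> matches Zoe
  - order 5 (Headphones): customer_id=2 -> matches Aaron
So 1 of 5 rows is dropped.

SQL:
SELECT a.product, b.name AS customer
FROM orders a
INNER JOIN customers b ON a.customer_id = b.id

Result:
product    | customer
-----------+---------
Keyboard   | Zoe     
Lamp       | Aaron   
Router     | Zoe     
Headphones | Aaron   


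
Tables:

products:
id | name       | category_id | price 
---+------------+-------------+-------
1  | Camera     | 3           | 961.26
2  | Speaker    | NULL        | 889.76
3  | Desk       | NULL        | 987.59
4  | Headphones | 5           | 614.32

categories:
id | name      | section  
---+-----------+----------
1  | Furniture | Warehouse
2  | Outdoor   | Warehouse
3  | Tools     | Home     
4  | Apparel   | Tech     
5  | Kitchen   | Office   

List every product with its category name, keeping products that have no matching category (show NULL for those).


LEFT JOIN keeps every row from products (the left table); where category_id has no match in categories, the category columns become NULL. Walk through each product:
  - product 1 (Camera): category_id=3 -> matches Tools
  - product 2 (Speaker): category_id=NULL, no match -> kept with NULL
  - product 3 (Desk): category_id=NULL, no match -> kept with NULL
  - product 4 (Headphones): category_id=5 -> matches Kitchen
All 4 rows appear; 2 have NULL category.

SQL:
SELECT a.name, b.name AS category
FROM products a
LEFT JOIN categories b ON a.category_id = b.id

Result:
name       | category
-----------+---------
Camera     | Tools   
Speaker    | NULL    
Desk       | NULL    
Headphones | Kitchen 


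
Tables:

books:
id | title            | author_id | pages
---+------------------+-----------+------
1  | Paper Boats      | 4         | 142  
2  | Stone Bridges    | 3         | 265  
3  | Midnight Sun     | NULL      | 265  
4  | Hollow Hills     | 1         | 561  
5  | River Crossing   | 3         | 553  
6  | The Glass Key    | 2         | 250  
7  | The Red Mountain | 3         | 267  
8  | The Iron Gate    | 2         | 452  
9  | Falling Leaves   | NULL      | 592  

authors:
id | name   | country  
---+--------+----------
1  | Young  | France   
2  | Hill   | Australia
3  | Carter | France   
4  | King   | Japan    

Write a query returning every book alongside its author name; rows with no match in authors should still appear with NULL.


LEFT JOIN keeps every row from books (the left table); where author_id has no match in authors, the author columns become NULL. Walk through each book:
  - book 1 (Paper Boats): author_id=4 -> matches King
  - book 2 (Stone Bridges): author_id=3 -> matches Carter
  - book 3 (Midnight Sun): author_id=NULL, no match -> kept with NULL
  - book 4 (Hollow Hills): author_id=1 -> matches Young
  - book 5 (River Crossing): author_id=3 -> matches Carter
  - book 6 (The Glass Key): author_id=2 -> matches Hill
  - book 7 (The Red Mountain): author_id=3 -> matches Carter
  - book 8 (The Iron Gate): author_id=2 -> matches Hill
  - book 9 (Falling Leaves): author_id=NULL, no match -> kept with NULL
All 9 rows appear; 2 have NULL author.

SQL:
SELECT a.title, b.name AS author
FROM books a
LEFT JOIN authors b ON a.author_id = b.id

Result:
title            | author
-----------------+-------
Paper Boats      | King  
Stone Bridges    | Carter
Midnight Sun     | NULL  
Hollow Hills     | Young 
River Crossing   | Carter
The Glass Key    | Hill  
The Red Mountain | Carter
The Iron Gate    | Hill  
Falling Leaves   | NULL  


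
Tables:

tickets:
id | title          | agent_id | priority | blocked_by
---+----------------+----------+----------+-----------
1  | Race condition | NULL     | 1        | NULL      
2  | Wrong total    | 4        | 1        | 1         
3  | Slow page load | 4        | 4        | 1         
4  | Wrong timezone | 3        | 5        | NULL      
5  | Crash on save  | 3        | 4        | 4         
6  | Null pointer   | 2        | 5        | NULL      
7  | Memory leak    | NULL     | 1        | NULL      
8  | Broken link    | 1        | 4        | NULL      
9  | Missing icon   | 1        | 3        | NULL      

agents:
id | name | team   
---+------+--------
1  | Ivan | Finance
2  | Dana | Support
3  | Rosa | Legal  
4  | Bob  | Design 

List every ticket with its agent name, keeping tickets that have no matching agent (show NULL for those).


LEFT JOIN keeps every row from tickets (the left table); where agent_id has no match in agents, the agent columns become NULL. Walk through each ticket:
  - ticket 1 (Race condition): agent_id=NULL, no match -> kept with NULL
  - ticket 2 (Wrong total): agent_id=4 -> matches Bob
  - ticket 3 (Slow page load): agent_id=4 -> matches Bob
  - ticket 4 (Wrong timezone): agent_id=3 -> matches Rosa
  - ticket 5 (Crash on save): agent_id=3 -> matches Rosa
  - ticket 6 (Null pointer): agent_id=2 -> matches Dana
  - ticket 7 (Memory leak): agent_id=NULL, no match -> kept with NULL
  - ticket 8 (Broken link): agent_id=1 -> matches Ivan
  - ticket 9 (Missing icon): agent_id=1 -> matches Ivan
All 9 rows appear; 2 have NULL agent.

SQL:
SELECT a.title, b.name AS agent
FROM tickets a
LEFT JOIN agents b ON a.agent_id = b.id

Result:
title          | agent
---------------+------
Race condition | NULL 
Wrong total    | Bob  
Slow page load | Bob  
Wrong timezone | Rosa 
Crash on save  | Rosa 
Null pointer   | Dana 
Memory leak    | NULL 
Broken link    | Ivan 
Missing icon   | Ivan 


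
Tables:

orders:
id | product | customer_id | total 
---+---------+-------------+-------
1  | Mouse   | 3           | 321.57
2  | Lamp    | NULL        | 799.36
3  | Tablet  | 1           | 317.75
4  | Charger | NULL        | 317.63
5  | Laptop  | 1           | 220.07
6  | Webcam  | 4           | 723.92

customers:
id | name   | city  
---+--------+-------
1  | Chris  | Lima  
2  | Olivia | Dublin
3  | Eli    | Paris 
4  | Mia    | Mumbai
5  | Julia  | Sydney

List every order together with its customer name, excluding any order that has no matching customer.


INNER JOIN keeps only orders rows whose customer_id matches an id in customers. Walk through each order:
  - order 1 (Mouse): customer_id=3 -> matches Eli
  - order 2 (Lamp): customer_id=NULL, no match -> dropped
  - order 3 (Tablet): customer_id=1 -> matches Chris
  - order 4 (Charger): customer_id=NULL, no match -> dropped
  - order 5 (Laptop): customer_id=1 -> matches Chris
  - order 6 (Webcam): customer_id=4 -> matches Mia
So 2 of 6 rows are dropped.

SQL:
SELECT a.product, b.name AS customer
FROM orders a
INNER JOIN customers b ON a.customer_id = b.id

Result:
product | customer
--------+---------
Mouse   | Eli     
Tablet  | Chris   
Laptop  | Chris   
Webcam  | Mia     


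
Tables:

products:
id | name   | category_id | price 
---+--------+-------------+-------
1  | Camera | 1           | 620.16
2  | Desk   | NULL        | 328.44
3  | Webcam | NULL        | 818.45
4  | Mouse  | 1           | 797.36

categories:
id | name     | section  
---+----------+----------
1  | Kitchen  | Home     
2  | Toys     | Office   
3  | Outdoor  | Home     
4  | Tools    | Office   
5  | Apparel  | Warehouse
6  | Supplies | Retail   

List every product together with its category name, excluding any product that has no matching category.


INNER JOIN keeps only products rows whose category_id matches an id in categories. Walk through each product:
  - product 1 (Camera): category_id=1 -> matches Kitchen
  - product 2 (Desk): category_id=NULL, no match -> dropped
  - product 3 (Webcam): category_id=NULL, no match -> dropped
  - product 4 (Mouse): category_id=1 -> matches Kitchen
So 2 of 4 rows are dropped.

SQL:
SELECT a.name, b.name AS category
FROM products a
INNER JOIN categories b ON a.category_id = b.id

Result:
name   | category
-------+---------
Camera | Kitchen 
Mouse  | Kitchen 


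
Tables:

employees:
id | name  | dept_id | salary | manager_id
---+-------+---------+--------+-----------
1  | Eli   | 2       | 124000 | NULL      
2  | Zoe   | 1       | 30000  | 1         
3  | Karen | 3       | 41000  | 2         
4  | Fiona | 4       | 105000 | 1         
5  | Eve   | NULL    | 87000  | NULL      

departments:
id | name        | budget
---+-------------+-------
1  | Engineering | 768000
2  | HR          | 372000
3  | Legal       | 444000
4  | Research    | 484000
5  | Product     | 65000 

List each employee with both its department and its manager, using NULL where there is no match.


Two LEFT JOINs from the same base table employees: one to departments via dept_id, one to employees itself via manager_id. Both are LEFT so every employee is preserved.
Match against departments:
  - employee 1 (Eli): dept_id=2 -> matches HR
  - employee 2 (Zoe): dept_id=1 -> matches Engineering
  - employee 3 (Karen): dept_id=3 -> matches Legal
  - employee 4 (Fiona): dept_id=4 -> matches Research
  - employee 5 (Eve): dept_id=NULL, no match -> kept with NULL
Match against employees (self):
  - employee 1 (Eli): manager_id=NULL -> NULL
  - employee 2 (Zoe): manager_id=1 -> Eli
  - employee 3 (Karen): manager_id=2 -> Zoe
  - employee 4 (Fiona): manager_id=1 -> Eli
  - employee 5 (Eve): manager_id=NULL -> NULL

SQL:
SELECT a.name, b.name AS department, c.name AS manager
FROM employees a
LEFT JOIN departments b ON a.dept_id = b.id
LEFT JOIN employees c ON a.manager_id = c.id

Result:
name  | department  | manager
------+-------------+--------
Eli   | HR          | NULL   
Zoe   | Engineering | Eli    
Karen | Legal       | Zoe    
Fiona | Research    | Eli    
Eve   | NULL        | NULL   


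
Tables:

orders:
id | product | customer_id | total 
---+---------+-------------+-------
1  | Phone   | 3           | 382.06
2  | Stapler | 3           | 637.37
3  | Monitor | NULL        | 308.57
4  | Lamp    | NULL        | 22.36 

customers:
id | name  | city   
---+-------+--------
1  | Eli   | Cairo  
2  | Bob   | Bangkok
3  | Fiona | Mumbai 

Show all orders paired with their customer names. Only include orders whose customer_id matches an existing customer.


INNER JOIN keeps only orders rows whose customer_id matches an id in customers. Walk through each order:
  - order 1 (Phone): customer_id=3 -> matches Fiona
  - order 2 (Stapler): customer_id=3 -> matches Fiona
  - order 3 (Monitor): customer_id=NULL, no match -> dropped
  - order 4 (Lamp): customer_id=NULL, no match -> dropped
So 2 of 4 rows are dropped.

SQL:
SELECT a.product, b.name AS customer
FROM orders a
INNER JOIN customers b ON a.customer_id = b.id

Result:
product | customer
--------+---------
Phone   | Fiona   
Stapler | Fiona   


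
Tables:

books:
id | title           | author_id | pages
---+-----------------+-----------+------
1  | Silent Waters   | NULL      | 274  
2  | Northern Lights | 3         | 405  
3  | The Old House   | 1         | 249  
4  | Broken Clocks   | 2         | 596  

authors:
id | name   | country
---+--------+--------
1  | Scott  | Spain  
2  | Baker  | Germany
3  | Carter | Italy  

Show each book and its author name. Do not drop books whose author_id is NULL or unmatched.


LEFT JOIN keeps every row from books (the left table); where author_id has no match in authors, the author columns become NULL. Walk through each book:
  - book 1 (Silent Waters): author_id=NULL, no match -> kept with NULL
  - book 2 (Northern Lights): author_id=3 -> matches Carter
  - book 3 (The Old House): author_id=1 -> matches Scott
  - book 4 (Broken Clocks): author_id=2 -> matches Baker
All 4 rows appear; 1 has NULL author.

SQL:
SELECT a.title, b.name AS author
FROM books a
LEFT JOIN authors b ON a.author_id = b.id

Result:
title           | author
----------------+-------
Silent Waters   | NULL  
Northern Lights | Carter
The Old House   | Scott 
Broken Clocks   | Baker 


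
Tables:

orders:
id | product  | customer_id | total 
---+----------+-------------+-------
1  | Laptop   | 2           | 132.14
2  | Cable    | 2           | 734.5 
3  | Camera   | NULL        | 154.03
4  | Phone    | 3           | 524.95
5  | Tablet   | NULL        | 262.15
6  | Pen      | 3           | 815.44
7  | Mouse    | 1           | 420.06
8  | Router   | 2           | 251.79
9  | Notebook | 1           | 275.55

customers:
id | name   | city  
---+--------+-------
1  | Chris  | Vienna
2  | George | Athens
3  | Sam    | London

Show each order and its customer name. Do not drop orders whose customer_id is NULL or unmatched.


LEFT JOIN keeps every row from orders (the left table); where customer_id has no match in customers, the customer columns become NULL. Walk through each order:
  - order 1 (Laptop): customer_id=2 -> matches George
  - order 2 (Cable): customer_id=2 -> matches George
  - order 3 (Camera): customer_id=NULL, no match -> kept with NULL
  - order 4 (Phone): customer_id=3 -> matches Sam
  - order 5 (Tablet): customer_id=NULL, no match -> kept with NULL
  - order 6 (Pen): customer_id=3 -> matches Sam
  - order 7 (Mouse): customer_id=1 -> matches Chris
  - order 8 (Router): customer_id=2 -> matches George
  - order 9 (Notebook): customer_id=1 -> matches Chris
All 9 rows appear; 2 have NULL customer.

SQL:
SELECT a.product, b.name AS customer
FROM orders a
LEFT JOIN customers b ON a.customer_id = b.id

Result:
product  | customer
---------+---------
Laptop   | George  
Cable    | George  
Camera   | NULL    
Phone    | Sam     
Tablet   | NULL    
Pen      | Sam     
Mouse    | Chris   
Router   | George  
Notebook | Chris   


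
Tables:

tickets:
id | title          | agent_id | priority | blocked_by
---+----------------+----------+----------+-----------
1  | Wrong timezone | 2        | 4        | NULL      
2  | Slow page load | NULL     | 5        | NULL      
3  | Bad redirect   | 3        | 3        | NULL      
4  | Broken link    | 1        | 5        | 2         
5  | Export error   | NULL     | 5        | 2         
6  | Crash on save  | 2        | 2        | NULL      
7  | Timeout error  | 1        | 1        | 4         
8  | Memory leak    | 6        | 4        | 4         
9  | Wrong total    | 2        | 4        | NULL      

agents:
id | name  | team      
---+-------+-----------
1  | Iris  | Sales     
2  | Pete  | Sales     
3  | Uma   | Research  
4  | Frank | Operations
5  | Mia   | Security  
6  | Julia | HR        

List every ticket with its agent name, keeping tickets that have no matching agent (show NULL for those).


LEFT JOIN keeps every row from tickets (the left table); where agent_id has no match in agents, the agent columns become NULL. Walk through each ticket:
  - ticket 1 (Wrong timezone): agent_id=2 -> matches Pete
  - ticket 2 (Slow page load): agent_id=NULL, no match -> kept with NULL
  - ticket 3 (Bad redirect): agent_id=3 -> matches Uma
  - ticket 4 (Broken link): agent_id=1 -> matches Iris
  - ticket 5 (Export error): agent_id=NULL, no match -> kept with NULL
  - ticket 6 (Crash on save): agent_id=2 -> matches Pete
  - ticket 7 (Timeout error): agent_id=1 -> matches Iris
  - ticket 8 (Memory leak): agent_id=6 -> matches Julia
  - ticket 9 (Wrong total): agent_id=2 -> matches Pete
All 9 rows appear; 2 have NULL agent.

SQL:
SELECT a.title, b.name AS agent
FROM tickets a
LEFT JOIN agents b ON a.agent_id = b.id

Result:
title          | agent
---------------+------
Wrong timezone | Pete 
Slow page load | NULL 
Bad redirect   | Uma  
Broken link    | Iris 
Export error   | NULL 
Crash on save  | Pete 
Timeout error  | Iris 
Memory leak    | Julia
Wrong total    | Pete 


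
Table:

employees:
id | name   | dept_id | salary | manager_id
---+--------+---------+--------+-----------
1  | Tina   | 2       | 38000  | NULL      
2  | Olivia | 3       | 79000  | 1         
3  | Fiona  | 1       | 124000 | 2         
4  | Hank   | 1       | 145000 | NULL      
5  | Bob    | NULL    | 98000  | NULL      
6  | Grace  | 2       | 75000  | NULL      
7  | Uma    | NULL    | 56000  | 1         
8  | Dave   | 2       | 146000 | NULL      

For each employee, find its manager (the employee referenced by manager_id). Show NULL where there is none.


This is a self-join: employees is joined to a second copy of itself, matching each row's manager_id to another row's id. Use LEFT JOIN so rows with manager_id=NULL are kept.
  - employee 1 (Tina): manager_id=NULL -> NULL
  - employee 2 (Olivia): manager_id=1 -> Tina
  - employee 3 (Fiona): manager_id=2 -> Olivia
  - employee 4 (Hank): manager_id=NULL -> NULL
  - employee 5 (Bob): manager_id=NULL -> NULL
  - employee 6 (Grace): manager_id=NULL -> NULL
  - employee 7 (Uma): manager_id=1 -> Tina
  - employee 8 (Dave): manager_id=NULL -> NULL

SQL:
SELECT a.name AS item, b.name AS manager
FROM employees a
LEFT JOIN employees b ON a.manager_id = b.id

Result:
item   | manager
-------+--------
Tina   | NULL   
Olivia | Tina   
Fiona  | Olivia 
Hank   | NULL   
Bob    | NULL   
Grace  | NULL   
Uma    | Tina   
Dave   | NULL   


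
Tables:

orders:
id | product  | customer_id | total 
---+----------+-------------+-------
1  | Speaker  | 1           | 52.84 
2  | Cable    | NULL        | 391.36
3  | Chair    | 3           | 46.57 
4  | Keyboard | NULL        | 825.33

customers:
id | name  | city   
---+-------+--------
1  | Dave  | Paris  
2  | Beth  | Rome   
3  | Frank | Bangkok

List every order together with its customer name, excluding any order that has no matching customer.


INNER JOIN keeps only orders rows whose customer_id matches an id in customers. Walk through each order:
  - order 1 (Speaker): customer_id=1 -> matches Dave
  - order 2 (Cable): customer_id=NULL, no match -> dropped
  - order 3 (Chair): customer_id=3 -> matches Frank
  - order 4 (Keyboard): customer_id=NULL, no match -> dropped
So 2 of 4 rows are dropped.

SQL:
SELECT a.product, b.name AS customer
FROM orders a
INNER JOIN customers b ON a.customer_id = b.id

Result:
product | customer
--------+---------
Speaker | Dave    
Chair   | Frank   


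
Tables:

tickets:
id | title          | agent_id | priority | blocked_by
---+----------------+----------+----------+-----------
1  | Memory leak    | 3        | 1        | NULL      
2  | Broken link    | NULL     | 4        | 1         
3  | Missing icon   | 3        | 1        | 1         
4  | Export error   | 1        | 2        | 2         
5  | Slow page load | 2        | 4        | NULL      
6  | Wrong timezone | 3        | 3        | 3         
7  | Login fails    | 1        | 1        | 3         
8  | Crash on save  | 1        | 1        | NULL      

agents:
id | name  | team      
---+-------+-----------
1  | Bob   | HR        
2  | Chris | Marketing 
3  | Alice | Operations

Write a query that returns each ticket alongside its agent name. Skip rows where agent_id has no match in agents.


INNER JOIN keeps only tickets rows whose agent_id matches an id in agents. Walk through each ticket:
  - ticket 1 (Memory leak): agent_id=3 -> matches Alice
  - ticket 2 (Broken link): agent_id=NULL, no match -> dropped
  - ticket 3 (Missing icon): agent_id=3 -> matches Alice
  - ticket 4 (Export error): agent_id=1 -> matches Bob
  - ticket 5 (Slow page load): agent_id=2 -> matches Chris
  - ticket 6 (Wrong timezone): agent_id=3 -> matches Alice
  - ticket 7 (Login fails): agent_id=1 -> matches Bob
  - ticket 8 (Crash on save): agent_id=1 -> matches Bob
So 1 of 8 rows is dropped.

SQL:
SELECT a.title, b.name AS agent
FROM tickets a
INNER JOIN agents b ON a.agent_id = b.id

Result:
title          | agent
---------------+------
Memory leak    | Alice
Missing icon   | Alice
Export error   | Bob  
Slow page load | Chris
Wrong timezone | Alice
Login fails    | Bob  
Crash on save  | Bob  


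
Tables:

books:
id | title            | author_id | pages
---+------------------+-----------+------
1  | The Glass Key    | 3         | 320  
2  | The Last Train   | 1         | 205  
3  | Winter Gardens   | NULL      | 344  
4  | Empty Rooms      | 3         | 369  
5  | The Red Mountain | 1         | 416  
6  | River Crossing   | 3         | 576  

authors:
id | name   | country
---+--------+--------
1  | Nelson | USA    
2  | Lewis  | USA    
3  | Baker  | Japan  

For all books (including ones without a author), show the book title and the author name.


LEFT JOIN keeps every row from books (the left table); where author_id has no match in authors, the author columns become NULL. Walk through each book:
  - book 1 (The Glass Key): author_id=3 -> matches Baker
  - book 2 (The Last Train): author_id=1 -> matches Nelson
  - book 3 (Winter Gardens): author_id=NULL, no match -> kept with NULL
  - book 4 (Empty Rooms): author_id=3 -> matches Baker
  - book 5 (The Red Mountain): author_id=1 -> matches Nelson
  - book 6 (River Crossing): author_id=3 -> matches Baker
All 6 rows appear; 1 has NULL author.

SQL:
SELECT a.title, b.name AS author
FROM books a
LEFT JOIN authors b ON a.author_id = b.id

Result:
title            | author
-----------------+-------
The Glass Key    | Baker 
The Last Train   | Nelson
Winter Gardens   | NULL  
Empty Rooms      | Baker 
The Red Mountain | Nelson
River Crossing   | Baker 


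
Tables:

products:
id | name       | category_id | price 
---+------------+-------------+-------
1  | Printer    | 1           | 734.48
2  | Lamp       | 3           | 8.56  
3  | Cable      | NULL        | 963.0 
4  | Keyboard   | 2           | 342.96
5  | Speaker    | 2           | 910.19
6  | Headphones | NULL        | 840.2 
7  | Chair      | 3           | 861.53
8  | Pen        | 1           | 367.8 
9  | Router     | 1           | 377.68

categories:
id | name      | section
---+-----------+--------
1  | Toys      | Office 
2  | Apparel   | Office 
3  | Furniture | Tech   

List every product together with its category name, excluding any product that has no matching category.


INNER JOIN keeps only products rows whose category_id matches an id in categories. Walk through each product:
  - product 1 (Printer): category_id=1 -> matches Toys
  - product 2 (Lamp): category_id=3 -> matches Furniture
  - product 3 (Cable): category_id=NULL, no match -> dropped
  - product 4 (Keyboard): category_id=2 -> matches Apparel
  - product 5 (Speaker): category_id=2 -> matches Apparel
  - product 6 (Headphones): category_id=NULL, no match -> dropped
  - product 7 (Chair): category_id=3 -> matches Furniture
  - product 8 (Pen): category_id=1 -> matches Toys
  - product 9 (Router): category_id=1 -> matches Toys
So 2 of 9 rows are dropped.

SQL:
SELECT a.name, b.name AS category
FROM products a
INNER JOIN categories b ON a.category_id = b.id

Result:
name     | category 
---------+----------
Printer  | Toys     
Lamp     | Furniture
Keyboard | Apparel  
Speaker  | Apparel  
Chair    | Furniture
Pen      | Toys     
Router   | Toys     


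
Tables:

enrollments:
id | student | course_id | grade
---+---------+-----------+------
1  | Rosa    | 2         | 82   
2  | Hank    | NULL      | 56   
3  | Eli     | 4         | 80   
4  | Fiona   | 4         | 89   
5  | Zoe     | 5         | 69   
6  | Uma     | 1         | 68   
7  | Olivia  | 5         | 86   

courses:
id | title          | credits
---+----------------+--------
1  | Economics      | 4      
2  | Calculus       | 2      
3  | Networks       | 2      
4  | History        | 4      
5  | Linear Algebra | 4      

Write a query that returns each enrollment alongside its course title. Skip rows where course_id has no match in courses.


INNER JOIN keeps only enrollments rows whose course_id matches an id in courses. Walk through each enrollment:
  - enrollment 1 (Rosa): course_id=2 -> matches Calculus
  - enrollment 2 (Hank): course_id=NULL, no match -> dropped
  - enrollment 3 (Eli): course_id=4 -> matches History
  - enrollment 4 (Fiona): course_id=4 -> matches History
  - enrollment 5 (Zoe): course_id=5 -> matches Linear Algebra
  - enrollment 6 (Uma): course_id=1 -> matches Economics
  - enrollment 7 (Olivia): course_id=5 -> matches Linear Algebra
So 1 of 7 rows is dropped.

SQL:
SELECT a.student, b.title AS course
FROM enrollments a
INNER JOIN courses b ON a.course_id = b.id

Result:
student | course        
--------+---------------
Rosa    | Calculus      
Eli     | History       
Fiona   | History       
Zoe     | Linear Algebra
Uma     | Economics     
Olivia  | Linear Algebra


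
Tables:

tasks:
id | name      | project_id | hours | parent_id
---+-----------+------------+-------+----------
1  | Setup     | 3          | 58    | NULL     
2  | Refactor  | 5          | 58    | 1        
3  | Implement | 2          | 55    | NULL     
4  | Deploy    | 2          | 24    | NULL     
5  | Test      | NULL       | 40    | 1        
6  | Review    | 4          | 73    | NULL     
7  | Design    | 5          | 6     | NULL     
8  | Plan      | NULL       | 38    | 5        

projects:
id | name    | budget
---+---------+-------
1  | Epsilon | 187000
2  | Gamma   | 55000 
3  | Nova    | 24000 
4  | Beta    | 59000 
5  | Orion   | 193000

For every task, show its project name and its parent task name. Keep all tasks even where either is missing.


Two LEFT JOINs from the same base table tasks: one to projects via project_id, one to tasks itself via parent_id. Both are LEFT so every task is preserved.
Match against projects:
  - task 1 (Setup): project_id=3 -> matches Nova
  - task 2 (Refactor): project_id=5 -> matches Orion
  - task 3 (Implement): project_id=2 -> matches Gamma
  - task 4 (Deploy): project_id=2 -> matches Gamma
  - task 5 (Test): project_id=NULL, no match -> kept with NULL
  - task 6 (Review): project_id=4 -> matches Beta
  - task 7 (Design): project_id=5 -> matches Orion
  - task 8 (Plan): project_id=NULL, no match -> kept with NULL
Match against tasks (self):
  - task 1 (Setup): parent_id=NULL -> NULL
  - task 2 (Refactor): parent_id=1 -> Setup
  - task 3 (Implement): parent_id=NULL -> NULL
  - task 4 (Deploy): parent_id=NULL -> NULL
  - task 5 (Test): parent_id=1 -> Setup
  - task 6 (Review): parent_id=NULL -> NULL
  - task 7 (Design): parent_id=NULL -> NULL
  - task 8 (Plan): parent_id=5 -> Test

SQL:
SELECT a.name, b.name AS project, c.name AS parent
FROM tasks a
LEFT JOIN projects b ON a.project_id = b.id
LEFT JOIN tasks c ON a.parent_id = c.id

Result:
name      | project | parent
----------+---------+-------
Setup     | Nova    | NULL  
Refactor  | Orion   | Setup 
Implement | Gamma   | NULL  
Deploy    | Gamma   | NULL  
Test      | NULL    | Setup 
Review    | Beta    | NULL  
Design    | Orion   | NULL  
Plan      | NULL    | Test  


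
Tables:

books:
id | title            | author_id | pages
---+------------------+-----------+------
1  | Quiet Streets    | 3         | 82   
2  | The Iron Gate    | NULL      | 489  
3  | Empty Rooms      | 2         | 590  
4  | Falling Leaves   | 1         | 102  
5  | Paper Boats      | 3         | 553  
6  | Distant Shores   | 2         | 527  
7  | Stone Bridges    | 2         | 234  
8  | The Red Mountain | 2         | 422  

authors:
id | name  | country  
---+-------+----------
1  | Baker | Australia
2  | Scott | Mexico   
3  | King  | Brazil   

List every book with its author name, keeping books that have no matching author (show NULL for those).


LEFT JOIN keeps every row from books (the left table); where author_id has no match in authors, the author columns become NULL. Walk through each book:
  - book 1 (Quiet Streets): author_id=3 -> matches King
  - book 2 (The Iron Gate): author_id=NULL, no match -> kept with NULL
  - book 3 (Empty Rooms): author_id=2 -> matches Scott
  - book 4 (Falling Leaves): author_id=1 -> matches Baker
  - book 5 (Paper Boats): author_id=3 -> matches King
  - book 6 (Distant Shores): author_id=2 -> matches Scott
  - book 7 (Stone Bridges): author_id=2 -> matches Scott
  - book 8 (The Red Mountain): author_id=2 -> matches Scott
All 8 rows appear; 1 has NULL author.

SQL:
SELECT a.title, b.name AS author
FROM books a
LEFT JOIN authors b ON a.author_id = b.id

Result:
title            | author
-----------------+-------
Quiet Streets    | King  
The Iron Gate    | NULL  
Empty Rooms      | Scott 
Falling Leaves   | Baker 
Paper Boats      | King  
Distant Shores   | Scott 
Stone Bridges    | Scott 
The Red Mountain | Scott 
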